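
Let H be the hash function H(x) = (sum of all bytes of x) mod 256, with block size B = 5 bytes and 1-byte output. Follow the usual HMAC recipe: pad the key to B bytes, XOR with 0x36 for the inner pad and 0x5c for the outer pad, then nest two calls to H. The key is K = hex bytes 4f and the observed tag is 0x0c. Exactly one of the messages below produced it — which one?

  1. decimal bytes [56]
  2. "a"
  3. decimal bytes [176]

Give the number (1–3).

Key hex bytes 4f is 1 byte ≤ B = 5; zero-pad to 5 bytes: K' = 4f 00 00 00 00.
K' ⊕ ipad = 79 36 36 36 36; K' ⊕ opad = 13 5c 5c 5c 5c.
m1: inner = H(79 36 36 36 36 38) = 89; tag = H(13 5c 5c 5c 5c 89) = 0c ← matches
m2: inner = H(79 36 36 36 36 61) = b2; tag = H(13 5c 5c 5c 5c b2) = 35
m3: inner = H(79 36 36 36 36 b0) = 01; tag = H(13 5c 5c 5c 5c 01) = 84

1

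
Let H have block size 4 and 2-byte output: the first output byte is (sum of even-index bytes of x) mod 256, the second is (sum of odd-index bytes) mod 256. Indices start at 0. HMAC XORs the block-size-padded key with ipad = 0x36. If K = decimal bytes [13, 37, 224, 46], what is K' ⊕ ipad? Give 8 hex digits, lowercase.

3b13d618

Key decimal bytes [13, 37, 224, 46] = 0d 25 e0 2e is exactly B = 4 bytes: K' = 0d 25 e0 2e.
XOR each byte with 0x36: 0d⊕36=3b, 25⊕36=13, e0⊕36=d6, 2e⊕36=18.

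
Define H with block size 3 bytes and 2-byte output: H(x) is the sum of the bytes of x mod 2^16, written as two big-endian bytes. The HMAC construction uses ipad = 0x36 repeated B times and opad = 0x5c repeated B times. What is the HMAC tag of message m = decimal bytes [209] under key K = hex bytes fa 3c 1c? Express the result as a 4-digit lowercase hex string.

0218

Key hex bytes fa 3c 1c is exactly B = 3 bytes: K' = fa 3c 1c.
K' ⊕ ipad = cc 0a 2a.  K' ⊕ opad = a6 60 40.
Inner input = (K'⊕ipad) ∥ m = cc 0a 2a ∥ d1.
Inner hash: sum = 204+10+42+209 = 465 → 01 d1.
Outer input = (K'⊕opad) ∥ inner = a6 60 40 ∥ 01 d1.
Outer hash (tag): sum = 166+96+64+1+209 = 536 → 02 18.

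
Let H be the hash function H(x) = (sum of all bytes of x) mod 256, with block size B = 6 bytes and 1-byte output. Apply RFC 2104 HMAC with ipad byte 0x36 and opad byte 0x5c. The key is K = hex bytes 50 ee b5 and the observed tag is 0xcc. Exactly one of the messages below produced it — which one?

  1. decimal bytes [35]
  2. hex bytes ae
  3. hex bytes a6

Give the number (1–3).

Key hex bytes 50 ee b5 is 3 bytes ≤ B = 6; zero-pad to 6 bytes: K' = 50 ee b5 00 00 00.
K' ⊕ ipad = 66 d8 83 36 36 36; K' ⊕ opad = 0c b2 e9 5c 5c 5c.
m1: inner = H(66 d8 83 36 36 36 23) = 86; tag = H(0c b2 e9 5c 5c 5c 86) = 41
m2: inner = H(66 d8 83 36 36 36 ae) = 11; tag = H(0c b2 e9 5c 5c 5c 11) = cc ← matches
m3: inner = H(66 d8 83 36 36 36 a6) = 09; tag = H(0c b2 e9 5c 5c 5c 09) = c4

2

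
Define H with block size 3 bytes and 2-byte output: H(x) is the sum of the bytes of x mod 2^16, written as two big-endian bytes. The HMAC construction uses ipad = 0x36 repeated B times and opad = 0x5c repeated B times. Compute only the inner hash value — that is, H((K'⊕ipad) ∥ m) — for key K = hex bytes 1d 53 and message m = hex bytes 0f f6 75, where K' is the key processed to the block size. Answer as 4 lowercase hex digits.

Key hex bytes 1d 53 is 2 bytes ≤ B = 3; zero-pad to 3 bytes: K' = 1d 53 00.
K' ⊕ ipad = 2b 65 36.
Inner input = 2b 65 36 ∥ 0f f6 75.
Inner hash: sum = 43+101+54+15+246+117 = 576 → 02 40.

0240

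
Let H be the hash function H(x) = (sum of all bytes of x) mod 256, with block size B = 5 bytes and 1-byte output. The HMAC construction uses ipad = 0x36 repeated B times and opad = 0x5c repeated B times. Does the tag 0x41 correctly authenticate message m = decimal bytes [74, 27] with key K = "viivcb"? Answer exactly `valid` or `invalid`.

valid

Key "viivcb" = 76 69 69 76 63 62 is 6 bytes > B = 5, so hash it first: H(key) = 83, then zero-pad to 5 bytes: K' = 83 00 00 00 00.
K' ⊕ ipad = b5 36 36 36 36; K' ⊕ opad = df 5c 5c 5c 5c.
Inner hash: sum = 181+54+54+54+54+74+27 = 498; mod 256 = 242 → f2.
Outer hash (recomputed tag): sum = 223+92+92+92+92+242 = 833; mod 256 = 65 → 41.
Recomputed tag = 41; claimed = 41 → match.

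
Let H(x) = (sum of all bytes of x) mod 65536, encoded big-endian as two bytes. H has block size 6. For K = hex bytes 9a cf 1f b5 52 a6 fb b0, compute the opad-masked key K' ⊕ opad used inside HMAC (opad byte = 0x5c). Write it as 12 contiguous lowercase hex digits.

58bc5c5c5c5c

Key hex bytes 9a cf 1f b5 52 a6 fb b0 is 8 bytes > B = 6, so hash it first: H(key) = 04 e0, then zero-pad to 6 bytes: K' = 04 e0 00 00 00 00.
XOR each byte with 0x5c: 04⊕5c=58, e0⊕5c=bc, 00⊕5c=5c, 00⊕5c=5c, 00⊕5c=5c, 00⊕5c=5c.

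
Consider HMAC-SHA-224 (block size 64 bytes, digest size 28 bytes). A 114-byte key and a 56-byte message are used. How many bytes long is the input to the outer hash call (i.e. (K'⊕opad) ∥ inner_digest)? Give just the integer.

Key is 114 > 64 bytes, so it is hashed to 28 bytes then zero-padded to 64: |K'| = 64.
Outer input = (K'⊕opad) ∥ H(inner) → 64 + 28 = 92 bytes.

92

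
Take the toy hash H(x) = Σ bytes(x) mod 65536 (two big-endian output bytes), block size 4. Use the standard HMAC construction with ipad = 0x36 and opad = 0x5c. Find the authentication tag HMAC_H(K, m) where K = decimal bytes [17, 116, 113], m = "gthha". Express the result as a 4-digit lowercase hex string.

01f2

Key decimal bytes [17, 116, 113] = 11 74 71 is 3 bytes ≤ B = 4; zero-pad to 4 bytes: K' = 11 74 71 00.
K' ⊕ ipad = 27 42 47 36.  K' ⊕ opad = 4d 28 2d 5c.
Inner input = (K'⊕ipad) ∥ m = 27 42 47 36 ∥ 67 74 68 68 61.
Inner hash: sum = 39+66+71+54+103+116+104+104+97 = 754 → 02 f2.
Outer input = (K'⊕opad) ∥ inner = 4d 28 2d 5c ∥ 02 f2.
Outer hash (tag): sum = 77+40+45+92+2+242 = 498 → 01 f2.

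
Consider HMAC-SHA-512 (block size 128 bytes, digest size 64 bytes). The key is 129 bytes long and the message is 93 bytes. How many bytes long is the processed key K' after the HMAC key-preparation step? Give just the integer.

Key is 129 > 128 bytes, so it is hashed to 64 bytes then zero-padded to 128: |K'| = 128.

128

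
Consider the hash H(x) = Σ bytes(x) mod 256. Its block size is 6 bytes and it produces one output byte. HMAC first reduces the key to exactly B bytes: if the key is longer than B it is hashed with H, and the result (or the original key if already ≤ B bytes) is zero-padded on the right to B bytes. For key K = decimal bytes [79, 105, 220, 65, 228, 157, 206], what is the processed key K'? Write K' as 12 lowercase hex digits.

|K| = 7 > B = 6, so first hash the key.
H(K): sum = 79+105+220+65+228+157+206 = 1060; mod 256 = 36 → 24.
Zero-pad H(K) = 24 to 6 bytes: K' = 24 00 00 00 00 00.

240000000000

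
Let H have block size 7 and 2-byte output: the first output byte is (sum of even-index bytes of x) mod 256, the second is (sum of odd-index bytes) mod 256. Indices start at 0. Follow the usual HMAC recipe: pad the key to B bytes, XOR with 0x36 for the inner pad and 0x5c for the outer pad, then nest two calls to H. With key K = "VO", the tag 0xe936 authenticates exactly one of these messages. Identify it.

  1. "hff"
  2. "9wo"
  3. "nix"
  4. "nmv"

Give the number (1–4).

Key "VO" = 56 4f is 2 bytes ≤ B = 7; zero-pad to 7 bytes: K' = 56 4f 00 00 00 00 00.
K' ⊕ ipad = 60 79 36 36 36 36 36; K' ⊕ opad = 0a 13 5c 5c 5c 5c 5c.
m1: inner = H(60 79 36 36 36 36 36 68 66 66) = 68 b3; tag = H(0a 13 5c 5c 5c 5c 5c 68 b3) = d133
m2: inner = H(60 79 36 36 36 36 36 39 77 6f) = 79 8d; tag = H(0a 13 5c 5c 5c 5c 5c 79 8d) = ab44
m3: inner = H(60 79 36 36 36 36 36 6e 69 78) = 6b cb; tag = H(0a 13 5c 5c 5c 5c 5c 6b cb) = e936 ← matches
m4: inner = H(60 79 36 36 36 36 36 6e 6d 76) = 6f c9; tag = H(0a 13 5c 5c 5c 5c 5c 6f c9) = e73a

3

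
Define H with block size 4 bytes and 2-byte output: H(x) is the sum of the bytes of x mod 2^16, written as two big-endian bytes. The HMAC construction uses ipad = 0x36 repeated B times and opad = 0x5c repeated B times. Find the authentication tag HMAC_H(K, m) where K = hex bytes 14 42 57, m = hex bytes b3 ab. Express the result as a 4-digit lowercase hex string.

Key hex bytes 14 42 57 is 3 bytes ≤ B = 4; zero-pad to 4 bytes: K' = 14 42 57 00.
K' ⊕ ipad = 22 74 61 36.  K' ⊕ opad = 48 1e 0b 5c.
Inner input = (K'⊕ipad) ∥ m = 22 74 61 36 ∥ b3 ab.
Inner hash: sum = 34+116+97+54+179+171 = 651 → 02 8b.
Outer input = (K'⊕opad) ∥ inner = 48 1e 0b 5c ∥ 02 8b.
Outer hash (tag): sum = 72+30+11+92+2+139 = 346 → 01 5a.

015a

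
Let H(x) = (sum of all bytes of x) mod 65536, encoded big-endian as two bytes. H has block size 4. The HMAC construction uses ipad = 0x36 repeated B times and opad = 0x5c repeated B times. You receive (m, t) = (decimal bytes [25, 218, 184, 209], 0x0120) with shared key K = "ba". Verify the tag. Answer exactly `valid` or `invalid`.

invalid

Key "ba" = 62 61 is 2 bytes ≤ B = 4; zero-pad to 4 bytes: K' = 62 61 00 00.
K' ⊕ ipad = 54 57 36 36; K' ⊕ opad = 3e 3d 5c 5c.
Inner hash: sum = 84+87+54+54+25+218+184+209 = 915 → 03 93.
Outer hash (recomputed tag): sum = 62+61+92+92+3+147 = 457 → 01 c9.
Recomputed tag = 01c9; claimed = 0120 → mismatch.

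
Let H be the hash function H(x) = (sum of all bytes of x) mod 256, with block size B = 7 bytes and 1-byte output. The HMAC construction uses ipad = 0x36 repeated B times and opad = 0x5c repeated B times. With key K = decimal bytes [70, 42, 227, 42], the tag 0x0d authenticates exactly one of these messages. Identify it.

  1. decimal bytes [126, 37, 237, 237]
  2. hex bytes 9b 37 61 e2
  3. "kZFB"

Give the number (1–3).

2

Key decimal bytes [70, 42, 227, 42] = 46 2a e3 2a is 4 bytes ≤ B = 7; zero-pad to 7 bytes: K' = 46 2a e3 2a 00 00 00.
K' ⊕ ipad = 70 1c d5 1c 36 36 36; K' ⊕ opad = 1a 76 bf 76 5c 5c 5c.
m1: inner = H(70 1c d5 1c 36 36 36 7e 25 ed ed) = 9c; tag = H(1a 76 bf 76 5c 5c 5c 9c) = 75
m2: inner = H(70 1c d5 1c 36 36 36 9b 37 61 e2) = 34; tag = H(1a 76 bf 76 5c 5c 5c 34) = 0d ← matches
m3: inner = H(70 1c d5 1c 36 36 36 6b 5a 46 42) = 6c; tag = H(1a 76 bf 76 5c 5c 5c 6c) = 45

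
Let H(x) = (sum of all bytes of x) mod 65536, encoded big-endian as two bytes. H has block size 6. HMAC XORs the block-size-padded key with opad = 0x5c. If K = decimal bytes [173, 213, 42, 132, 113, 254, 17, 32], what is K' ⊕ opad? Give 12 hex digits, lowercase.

5f8c5c5c5c5c

Key decimal bytes [173, 213, 42, 132, 113, 254, 17, 32] = ad d5 2a 84 71 fe 11 20 is 8 bytes > B = 6, so hash it first: H(key) = 03 d0, then zero-pad to 6 bytes: K' = 03 d0 00 00 00 00.
XOR each byte with 0x5c: 03⊕5c=5f, d0⊕5c=8c, 00⊕5c=5c, 00⊕5c=5c, 00⊕5c=5c, 00⊕5c=5c.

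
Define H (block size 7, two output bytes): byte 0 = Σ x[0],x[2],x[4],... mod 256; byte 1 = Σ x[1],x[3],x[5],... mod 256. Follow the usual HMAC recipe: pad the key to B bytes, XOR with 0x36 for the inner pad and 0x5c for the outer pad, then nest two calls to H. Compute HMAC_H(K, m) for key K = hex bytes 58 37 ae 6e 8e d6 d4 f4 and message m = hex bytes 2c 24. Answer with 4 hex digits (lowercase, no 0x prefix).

Key hex bytes 58 37 ae 6e 8e d6 d4 f4 is 8 bytes > B = 7, so hash it first: H(key) = 68 6f, then zero-pad to 7 bytes: K' = 68 6f 00 00 00 00 00.
K' ⊕ ipad = 5e 59 36 36 36 36 36.  K' ⊕ opad = 34 33 5c 5c 5c 5c 5c.
Inner input = (K'⊕ipad) ∥ m = 5e 59 36 36 36 36 36 ∥ 2c 24.
Inner hash: even-index sum = 292 mod 256 = 36; odd-index sum = 241 mod 256 = 241 → 24 f1.
Outer input = (K'⊕opad) ∥ inner = 34 33 5c 5c 5c 5c 5c ∥ 24 f1.
Outer hash (tag): even-index sum = 569 mod 256 = 57; odd-index sum = 271 mod 256 = 15 → 39 0f.

390f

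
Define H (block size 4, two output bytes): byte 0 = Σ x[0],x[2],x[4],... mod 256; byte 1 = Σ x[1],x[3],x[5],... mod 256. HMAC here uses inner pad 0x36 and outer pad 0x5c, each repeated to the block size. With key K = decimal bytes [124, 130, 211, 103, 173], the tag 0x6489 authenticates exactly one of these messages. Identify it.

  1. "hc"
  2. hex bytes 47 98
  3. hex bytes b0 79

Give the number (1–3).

1

Key decimal bytes [124, 130, 211, 103, 173] = 7c 82 d3 67 ad is 5 bytes > B = 4, so hash it first: H(key) = fc e9, then zero-pad to 4 bytes: K' = fc e9 00 00.
K' ⊕ ipad = ca df 36 36; K' ⊕ opad = a0 b5 5c 5c.
m1: inner = H(ca df 36 36 68 63) = 68 78; tag = H(a0 b5 5c 5c 68 78) = 6489 ← matches
m2: inner = H(ca df 36 36 47 98) = 47 ad; tag = H(a0 b5 5c 5c 47 ad) = 43be
m3: inner = H(ca df 36 36 b0 79) = b0 8e; tag = H(a0 b5 5c 5c b0 8e) = ac9f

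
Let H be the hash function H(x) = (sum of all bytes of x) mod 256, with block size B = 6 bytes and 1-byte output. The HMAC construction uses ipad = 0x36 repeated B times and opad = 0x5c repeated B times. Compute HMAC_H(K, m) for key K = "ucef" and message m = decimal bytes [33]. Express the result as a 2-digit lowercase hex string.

Key "ucef" = 75 63 65 66 is 4 bytes ≤ B = 6; zero-pad to 6 bytes: K' = 75 63 65 66 00 00.
K' ⊕ ipad = 43 55 53 50 36 36.  K' ⊕ opad = 29 3f 39 3a 5c 5c.
Inner input = (K'⊕ipad) ∥ m = 43 55 53 50 36 36 ∥ 21.
Inner hash: sum = 67+85+83+80+54+54+33 = 456; mod 256 = 200 → c8.
Outer input = (K'⊕opad) ∥ inner = 29 3f 39 3a 5c 5c ∥ c8.
Outer hash (tag): sum = 41+63+57+58+92+92+200 = 603; mod 256 = 91 → 5b.

5b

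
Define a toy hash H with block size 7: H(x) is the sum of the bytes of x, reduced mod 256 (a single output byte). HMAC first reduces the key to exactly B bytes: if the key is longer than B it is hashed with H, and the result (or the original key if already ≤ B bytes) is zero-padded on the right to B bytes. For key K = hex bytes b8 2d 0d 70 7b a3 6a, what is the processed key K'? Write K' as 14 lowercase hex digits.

b82d0d707ba36a

Key hex bytes b8 2d 0d 70 7b a3 6a is exactly B = 7 bytes: K' = b8 2d 0d 70 7b a3 6a.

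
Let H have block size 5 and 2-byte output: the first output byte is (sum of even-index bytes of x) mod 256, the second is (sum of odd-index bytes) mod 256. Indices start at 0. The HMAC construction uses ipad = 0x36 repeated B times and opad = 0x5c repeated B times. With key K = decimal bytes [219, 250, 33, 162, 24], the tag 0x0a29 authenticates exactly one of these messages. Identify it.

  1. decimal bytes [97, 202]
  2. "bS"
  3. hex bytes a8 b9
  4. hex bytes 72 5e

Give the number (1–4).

2

Key decimal bytes [219, 250, 33, 162, 24] = db fa 21 a2 18 is exactly B = 5 bytes: K' = db fa 21 a2 18.
K' ⊕ ipad = ed cc 17 94 2e; K' ⊕ opad = 87 a6 7d fe 44.
m1: inner = H(ed cc 17 94 2e 61 ca) = fc c1; tag = H(87 a6 7d fe 44 fc c1) = 09a0
m2: inner = H(ed cc 17 94 2e 62 53) = 85 c2; tag = H(87 a6 7d fe 44 85 c2) = 0a29 ← matches
m3: inner = H(ed cc 17 94 2e a8 b9) = eb 08; tag = H(87 a6 7d fe 44 eb 08) = 508f
m4: inner = H(ed cc 17 94 2e 72 5e) = 90 d2; tag = H(87 a6 7d fe 44 90 d2) = 1a34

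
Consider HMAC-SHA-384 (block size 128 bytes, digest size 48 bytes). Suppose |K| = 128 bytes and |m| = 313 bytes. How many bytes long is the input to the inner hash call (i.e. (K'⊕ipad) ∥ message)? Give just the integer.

Key is 128 ≤ 128 bytes, zero-padded: |K'| = 128.
Inner input = (K'⊕ipad) ∥ m → 128 + 313 = 441 bytes.

441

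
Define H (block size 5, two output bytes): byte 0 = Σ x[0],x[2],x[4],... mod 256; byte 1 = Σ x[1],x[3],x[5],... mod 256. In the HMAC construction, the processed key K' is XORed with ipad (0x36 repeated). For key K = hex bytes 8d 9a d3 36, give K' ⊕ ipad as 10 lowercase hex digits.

bbace50036

Key hex bytes 8d 9a d3 36 is 4 bytes ≤ B = 5; zero-pad to 5 bytes: K' = 8d 9a d3 36 00.
XOR each byte with 0x36: 8d⊕36=bb, 9a⊕36=ac, d3⊕36=e5, 36⊕36=00, 00⊕36=36.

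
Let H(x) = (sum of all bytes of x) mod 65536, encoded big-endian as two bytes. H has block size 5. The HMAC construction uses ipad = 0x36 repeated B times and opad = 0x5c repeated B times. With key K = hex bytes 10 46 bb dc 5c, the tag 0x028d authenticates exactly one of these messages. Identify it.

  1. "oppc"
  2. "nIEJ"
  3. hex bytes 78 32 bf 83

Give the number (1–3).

2

Key hex bytes 10 46 bb dc 5c is exactly B = 5 bytes: K' = 10 46 bb dc 5c.
K' ⊕ ipad = 26 70 8d ea 6a; K' ⊕ opad = 4c 1a e7 80 00.
m1: inner = H(26 70 8d ea 6a 6f 70 70 63) = 04 29; tag = H(4c 1a e7 80 00 04 29) = 01fa
m2: inner = H(26 70 8d ea 6a 6e 49 45 4a) = 03 bd; tag = H(4c 1a e7 80 00 03 bd) = 028d ← matches
m3: inner = H(26 70 8d ea 6a 78 32 bf 83) = 04 63; tag = H(4c 1a e7 80 00 04 63) = 0234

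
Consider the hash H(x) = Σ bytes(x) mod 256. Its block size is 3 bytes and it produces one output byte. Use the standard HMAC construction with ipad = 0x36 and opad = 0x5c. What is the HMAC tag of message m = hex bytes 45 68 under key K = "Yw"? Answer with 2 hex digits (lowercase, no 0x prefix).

1f

Key "Yw" = 59 77 is 2 bytes ≤ B = 3; zero-pad to 3 bytes: K' = 59 77 00.
K' ⊕ ipad = 6f 41 36.  K' ⊕ opad = 05 2b 5c.
Inner input = (K'⊕ipad) ∥ m = 6f 41 36 ∥ 45 68.
Inner hash: sum = 111+65+54+69+104 = 403; mod 256 = 147 → 93.
Outer input = (K'⊕opad) ∥ inner = 05 2b 5c ∥ 93.
Outer hash (tag): sum = 5+43+92+147 = 287; mod 256 = 31 → 1f.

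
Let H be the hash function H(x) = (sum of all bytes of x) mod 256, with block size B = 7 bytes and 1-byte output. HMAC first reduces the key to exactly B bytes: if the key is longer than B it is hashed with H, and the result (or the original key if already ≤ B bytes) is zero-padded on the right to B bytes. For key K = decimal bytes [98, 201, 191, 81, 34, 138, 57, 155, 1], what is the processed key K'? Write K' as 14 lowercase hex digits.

bc000000000000

|K| = 9 > B = 7, so first hash the key.
H(K): sum = 98+201+191+81+34+138+57+155+1 = 956; mod 256 = 188 → bc.
Zero-pad H(K) = bc to 7 bytes: K' = bc 00 00 00 00 00 00.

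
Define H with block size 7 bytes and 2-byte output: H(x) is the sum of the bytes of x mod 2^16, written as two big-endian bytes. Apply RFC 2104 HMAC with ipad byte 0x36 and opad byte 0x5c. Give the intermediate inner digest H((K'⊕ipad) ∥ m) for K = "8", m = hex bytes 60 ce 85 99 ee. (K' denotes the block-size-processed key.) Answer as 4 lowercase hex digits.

048c

Key "8" = 38 is 1 byte ≤ B = 7; zero-pad to 7 bytes: K' = 38 00 00 00 00 00 00.
K' ⊕ ipad = 0e 36 36 36 36 36 36.
Inner input = 0e 36 36 36 36 36 36 ∥ 60 ce 85 99 ee.
Inner hash: sum = 14+54+54+54+54+54+54+96+206+133+153+238 = 1164 → 04 8c.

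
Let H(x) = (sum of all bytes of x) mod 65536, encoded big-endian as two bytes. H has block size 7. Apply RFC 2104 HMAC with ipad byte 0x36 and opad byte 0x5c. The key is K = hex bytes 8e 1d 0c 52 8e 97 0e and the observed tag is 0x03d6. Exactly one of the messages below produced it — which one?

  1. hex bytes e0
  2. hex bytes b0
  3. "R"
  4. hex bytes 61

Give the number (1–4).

4

Key hex bytes 8e 1d 0c 52 8e 97 0e is exactly B = 7 bytes: K' = 8e 1d 0c 52 8e 97 0e.
K' ⊕ ipad = b8 2b 3a 64 b8 a1 38; K' ⊕ opad = d2 41 50 0e d2 cb 52.
m1: inner = H(b8 2b 3a 64 b8 a1 38 e0) = 03 f2; tag = H(d2 41 50 0e d2 cb 52 03 f2) = 0455
m2: inner = H(b8 2b 3a 64 b8 a1 38 b0) = 03 c2; tag = H(d2 41 50 0e d2 cb 52 03 c2) = 0425
m3: inner = H(b8 2b 3a 64 b8 a1 38 52) = 03 64; tag = H(d2 41 50 0e d2 cb 52 03 64) = 03c7
m4: inner = H(b8 2b 3a 64 b8 a1 38 61) = 03 73; tag = H(d2 41 50 0e d2 cb 52 03 73) = 03d6 ← matches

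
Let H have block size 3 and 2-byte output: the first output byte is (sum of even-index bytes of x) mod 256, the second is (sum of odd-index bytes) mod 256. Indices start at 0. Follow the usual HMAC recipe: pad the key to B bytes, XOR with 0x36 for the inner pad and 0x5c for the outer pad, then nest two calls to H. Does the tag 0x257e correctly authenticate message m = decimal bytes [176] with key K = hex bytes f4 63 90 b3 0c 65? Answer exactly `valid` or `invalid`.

invalid

Key hex bytes f4 63 90 b3 0c 65 is 6 bytes > B = 3, so hash it first: H(key) = 90 7b, then zero-pad to 3 bytes: K' = 90 7b 00.
K' ⊕ ipad = a6 4d 36; K' ⊕ opad = cc 27 5c.
Inner hash: even-index sum = 220 mod 256 = 220; odd-index sum = 253 mod 256 = 253 → dc fd.
Outer hash (recomputed tag): even-index sum = 549 mod 256 = 37; odd-index sum = 259 mod 256 = 3 → 25 03.
Recomputed tag = 2503; claimed = 257e → mismatch.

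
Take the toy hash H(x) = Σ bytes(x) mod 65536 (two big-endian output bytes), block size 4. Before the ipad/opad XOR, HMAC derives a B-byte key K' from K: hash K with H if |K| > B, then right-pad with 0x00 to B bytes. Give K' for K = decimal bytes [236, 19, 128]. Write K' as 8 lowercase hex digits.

ec138000

Key decimal bytes [236, 19, 128] = ec 13 80 is 3 bytes ≤ B = 4; zero-pad to 4 bytes: K' = ec 13 80 00.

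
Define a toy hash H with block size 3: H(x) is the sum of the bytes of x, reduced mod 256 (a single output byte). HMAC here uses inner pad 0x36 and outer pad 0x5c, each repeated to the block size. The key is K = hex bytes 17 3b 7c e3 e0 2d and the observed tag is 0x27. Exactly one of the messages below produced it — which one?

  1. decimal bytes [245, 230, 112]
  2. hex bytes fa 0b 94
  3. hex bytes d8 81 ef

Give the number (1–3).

2

Key hex bytes 17 3b 7c e3 e0 2d is 6 bytes > B = 3, so hash it first: H(key) = be, then zero-pad to 3 bytes: K' = be 00 00.
K' ⊕ ipad = 88 36 36; K' ⊕ opad = e2 5c 5c.
m1: inner = H(88 36 36 f5 e6 70) = 3f; tag = H(e2 5c 5c 3f) = d9
m2: inner = H(88 36 36 fa 0b 94) = 8d; tag = H(e2 5c 5c 8d) = 27 ← matches
m3: inner = H(88 36 36 d8 81 ef) = 3c; tag = H(e2 5c 5c 3c) = d6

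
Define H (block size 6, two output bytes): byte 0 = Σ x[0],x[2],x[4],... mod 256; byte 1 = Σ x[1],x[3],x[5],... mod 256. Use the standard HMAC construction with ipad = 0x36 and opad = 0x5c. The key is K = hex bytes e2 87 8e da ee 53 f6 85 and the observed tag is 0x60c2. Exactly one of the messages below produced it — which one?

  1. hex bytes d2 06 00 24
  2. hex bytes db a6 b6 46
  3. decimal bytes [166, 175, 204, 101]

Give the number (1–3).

Key hex bytes e2 87 8e da ee 53 f6 85 is 8 bytes > B = 6, so hash it first: H(key) = 54 39, then zero-pad to 6 bytes: K' = 54 39 00 00 00 00.
K' ⊕ ipad = 62 0f 36 36 36 36; K' ⊕ opad = 08 65 5c 5c 5c 5c.
m1: inner = H(62 0f 36 36 36 36 d2 06 00 24) = a0 a5; tag = H(08 65 5c 5c 5c 5c a0 a5) = 60c2 ← matches
m2: inner = H(62 0f 36 36 36 36 db a6 b6 46) = 5f 67; tag = H(08 65 5c 5c 5c 5c 5f 67) = 1f84
m3: inner = H(62 0f 36 36 36 36 a6 af cc 65) = 40 8f; tag = H(08 65 5c 5c 5c 5c 40 8f) = 00ac

1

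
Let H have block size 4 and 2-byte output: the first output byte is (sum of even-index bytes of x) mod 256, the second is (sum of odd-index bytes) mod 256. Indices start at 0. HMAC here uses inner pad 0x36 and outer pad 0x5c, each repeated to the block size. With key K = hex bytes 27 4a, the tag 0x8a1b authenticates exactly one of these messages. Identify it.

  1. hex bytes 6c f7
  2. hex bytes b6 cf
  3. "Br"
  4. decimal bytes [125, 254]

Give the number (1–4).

1

Key hex bytes 27 4a is 2 bytes ≤ B = 4; zero-pad to 4 bytes: K' = 27 4a 00 00.
K' ⊕ ipad = 11 7c 36 36; K' ⊕ opad = 7b 16 5c 5c.
m1: inner = H(11 7c 36 36 6c f7) = b3 a9; tag = H(7b 16 5c 5c b3 a9) = 8a1b ← matches
m2: inner = H(11 7c 36 36 b6 cf) = fd 81; tag = H(7b 16 5c 5c fd 81) = d4f3
m3: inner = H(11 7c 36 36 42 72) = 89 24; tag = H(7b 16 5c 5c 89 24) = 6096
m4: inner = H(11 7c 36 36 7d fe) = c4 b0; tag = H(7b 16 5c 5c c4 b0) = 9b22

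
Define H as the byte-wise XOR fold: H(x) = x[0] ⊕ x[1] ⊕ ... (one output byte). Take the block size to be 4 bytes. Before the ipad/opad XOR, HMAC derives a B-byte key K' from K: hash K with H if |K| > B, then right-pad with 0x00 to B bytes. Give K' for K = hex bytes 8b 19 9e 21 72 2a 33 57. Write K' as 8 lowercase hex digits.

|K| = 8 > B = 4, so first hash the key.
H(K): XOR 8b⊕19⊕9e⊕21⊕72⊕2a⊕33⊕57 = 11.
Zero-pad H(K) = 11 to 4 bytes: K' = 11 00 00 00.

11000000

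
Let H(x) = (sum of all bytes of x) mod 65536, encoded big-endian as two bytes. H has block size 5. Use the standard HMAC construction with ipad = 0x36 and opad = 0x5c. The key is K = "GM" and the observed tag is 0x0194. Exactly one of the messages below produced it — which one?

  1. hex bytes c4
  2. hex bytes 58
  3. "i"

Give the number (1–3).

1

Key "GM" = 47 4d is 2 bytes ≤ B = 5; zero-pad to 5 bytes: K' = 47 4d 00 00 00.
K' ⊕ ipad = 71 7b 36 36 36; K' ⊕ opad = 1b 11 5c 5c 5c.
m1: inner = H(71 7b 36 36 36 c4) = 02 52; tag = H(1b 11 5c 5c 5c 02 52) = 0194 ← matches
m2: inner = H(71 7b 36 36 36 58) = 01 e6; tag = H(1b 11 5c 5c 5c 01 e6) = 0227
m3: inner = H(71 7b 36 36 36 69) = 01 f7; tag = H(1b 11 5c 5c 5c 01 f7) = 0238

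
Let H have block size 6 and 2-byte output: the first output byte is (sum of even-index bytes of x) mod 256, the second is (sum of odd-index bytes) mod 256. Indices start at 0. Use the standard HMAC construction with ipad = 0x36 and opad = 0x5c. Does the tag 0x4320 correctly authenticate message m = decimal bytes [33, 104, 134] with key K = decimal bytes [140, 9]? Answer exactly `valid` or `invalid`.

Key decimal bytes [140, 9] = 8c 09 is 2 bytes ≤ B = 6; zero-pad to 6 bytes: K' = 8c 09 00 00 00 00.
K' ⊕ ipad = ba 3f 36 36 36 36; K' ⊕ opad = d0 55 5c 5c 5c 5c.
Inner hash: even-index sum = 461 mod 256 = 205; odd-index sum = 275 mod 256 = 19 → cd 13.
Outer hash (recomputed tag): even-index sum = 597 mod 256 = 85; odd-index sum = 288 mod 256 = 32 → 55 20.
Recomputed tag = 5520; claimed = 4320 → mismatch.

invalid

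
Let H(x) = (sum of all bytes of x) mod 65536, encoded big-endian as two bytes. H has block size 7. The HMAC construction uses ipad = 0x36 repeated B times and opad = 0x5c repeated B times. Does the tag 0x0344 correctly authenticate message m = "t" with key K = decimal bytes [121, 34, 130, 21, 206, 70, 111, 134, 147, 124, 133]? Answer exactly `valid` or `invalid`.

invalid

Key decimal bytes [121, 34, 130, 21, 206, 70, 111, 134, 147, 124, 133] = 79 22 82 15 ce 46 6f 86 93 7c 85 is 11 bytes > B = 7, so hash it first: H(key) = 04 cf, then zero-pad to 7 bytes: K' = 04 cf 00 00 00 00 00.
K' ⊕ ipad = 32 f9 36 36 36 36 36; K' ⊕ opad = 58 93 5c 5c 5c 5c 5c.
Inner hash: sum = 50+249+54+54+54+54+54+116 = 685 → 02 ad.
Outer hash (recomputed tag): sum = 88+147+92+92+92+92+92+2+173 = 870 → 03 66.
Recomputed tag = 0366; claimed = 0344 → mismatch.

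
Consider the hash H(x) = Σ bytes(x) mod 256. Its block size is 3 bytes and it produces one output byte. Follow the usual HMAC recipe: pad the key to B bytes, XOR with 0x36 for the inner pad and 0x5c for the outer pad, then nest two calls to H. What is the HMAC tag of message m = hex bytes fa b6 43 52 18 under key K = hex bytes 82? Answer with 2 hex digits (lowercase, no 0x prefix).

Key hex bytes 82 is 1 byte ≤ B = 3; zero-pad to 3 bytes: K' = 82 00 00.
K' ⊕ ipad = b4 36 36.  K' ⊕ opad = de 5c 5c.
Inner input = (K'⊕ipad) ∥ m = b4 36 36 ∥ fa b6 43 52 18.
Inner hash: sum = 180+54+54+250+182+67+82+24 = 893; mod 256 = 125 → 7d.
Outer input = (K'⊕opad) ∥ inner = de 5c 5c ∥ 7d.
Outer hash (tag): sum = 222+92+92+125 = 531; mod 256 = 19 → 13.

13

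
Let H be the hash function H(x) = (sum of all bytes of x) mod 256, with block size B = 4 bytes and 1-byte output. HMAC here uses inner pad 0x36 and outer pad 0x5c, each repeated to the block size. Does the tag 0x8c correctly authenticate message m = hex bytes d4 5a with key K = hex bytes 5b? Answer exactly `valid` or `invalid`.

invalid

Key hex bytes 5b is 1 byte ≤ B = 4; zero-pad to 4 bytes: K' = 5b 00 00 00.
K' ⊕ ipad = 6d 36 36 36; K' ⊕ opad = 07 5c 5c 5c.
Inner hash: sum = 109+54+54+54+212+90 = 573; mod 256 = 61 → 3d.
Outer hash (recomputed tag): sum = 7+92+92+92+61 = 344; mod 256 = 88 → 58.
Recomputed tag = 58; claimed = 8c → mismatch.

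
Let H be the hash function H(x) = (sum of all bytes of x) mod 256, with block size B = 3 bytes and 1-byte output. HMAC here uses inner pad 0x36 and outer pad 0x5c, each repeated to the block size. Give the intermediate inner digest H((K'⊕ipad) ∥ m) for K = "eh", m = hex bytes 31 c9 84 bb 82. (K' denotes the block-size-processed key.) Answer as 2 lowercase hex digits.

a2

Key "eh" = 65 68 is 2 bytes ≤ B = 3; zero-pad to 3 bytes: K' = 65 68 00.
K' ⊕ ipad = 53 5e 36.
Inner input = 53 5e 36 ∥ 31 c9 84 bb 82.
Inner hash: sum = 83+94+54+49+201+132+187+130 = 930; mod 256 = 162 → a2.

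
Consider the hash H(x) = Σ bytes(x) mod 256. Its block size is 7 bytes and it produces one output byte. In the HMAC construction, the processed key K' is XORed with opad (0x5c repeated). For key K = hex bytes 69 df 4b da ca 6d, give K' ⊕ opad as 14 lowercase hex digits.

Key hex bytes 69 df 4b da ca 6d is 6 bytes ≤ B = 7; zero-pad to 7 bytes: K' = 69 df 4b da ca 6d 00.
XOR each byte with 0x5c: 69⊕5c=35, df⊕5c=83, 4b⊕5c=17, da⊕5c=86, ca⊕5c=96, 6d⊕5c=31, 00⊕5c=5c.

3583178696315c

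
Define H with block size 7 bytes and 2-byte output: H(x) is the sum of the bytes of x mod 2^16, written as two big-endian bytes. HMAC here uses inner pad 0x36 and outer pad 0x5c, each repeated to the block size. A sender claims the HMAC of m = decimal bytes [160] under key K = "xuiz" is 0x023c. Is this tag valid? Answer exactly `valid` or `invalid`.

Key "xuiz" = 78 75 69 7a is 4 bytes ≤ B = 7; zero-pad to 7 bytes: K' = 78 75 69 7a 00 00 00.
K' ⊕ ipad = 4e 43 5f 4c 36 36 36; K' ⊕ opad = 24 29 35 26 5c 5c 5c.
Inner hash: sum = 78+67+95+76+54+54+54+160 = 638 → 02 7e.
Outer hash (recomputed tag): sum = 36+41+53+38+92+92+92+2+126 = 572 → 02 3c.
Recomputed tag = 023c; claimed = 023c → match.

valid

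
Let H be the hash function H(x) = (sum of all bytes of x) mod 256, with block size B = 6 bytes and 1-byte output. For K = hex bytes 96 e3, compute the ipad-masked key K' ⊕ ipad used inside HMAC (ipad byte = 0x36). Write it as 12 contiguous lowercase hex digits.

a0d536363636

Key hex bytes 96 e3 is 2 bytes ≤ B = 6; zero-pad to 6 bytes: K' = 96 e3 00 00 00 00.
XOR each byte with 0x36: 96⊕36=a0, e3⊕36=d5, 00⊕36=36, 00⊕36=36, 00⊕36=36, 00⊕36=36.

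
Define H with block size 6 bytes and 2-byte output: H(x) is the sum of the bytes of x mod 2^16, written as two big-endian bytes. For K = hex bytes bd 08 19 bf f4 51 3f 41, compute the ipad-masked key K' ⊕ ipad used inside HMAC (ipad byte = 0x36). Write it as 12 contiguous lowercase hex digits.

Key hex bytes bd 08 19 bf f4 51 3f 41 is 8 bytes > B = 6, so hash it first: H(key) = 03 62, then zero-pad to 6 bytes: K' = 03 62 00 00 00 00.
XOR each byte with 0x36: 03⊕36=35, 62⊕36=54, 00⊕36=36, 00⊕36=36, 00⊕36=36, 00⊕36=36.

355436363636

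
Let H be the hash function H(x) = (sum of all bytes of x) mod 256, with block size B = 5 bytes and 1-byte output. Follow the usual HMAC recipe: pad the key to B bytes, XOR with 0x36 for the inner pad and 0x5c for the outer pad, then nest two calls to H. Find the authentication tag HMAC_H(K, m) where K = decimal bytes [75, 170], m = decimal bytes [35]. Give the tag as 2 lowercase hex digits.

Key decimal bytes [75, 170] = 4b aa is 2 bytes ≤ B = 5; zero-pad to 5 bytes: K' = 4b aa 00 00 00.
K' ⊕ ipad = 7d 9c 36 36 36.  K' ⊕ opad = 17 f6 5c 5c 5c.
Inner input = (K'⊕ipad) ∥ m = 7d 9c 36 36 36 ∥ 23.
Inner hash: sum = 125+156+54+54+54+35 = 478; mod 256 = 222 → de.
Outer input = (K'⊕opad) ∥ inner = 17 f6 5c 5c 5c ∥ de.
Outer hash (tag): sum = 23+246+92+92+92+222 = 767; mod 256 = 255 → ff.

ff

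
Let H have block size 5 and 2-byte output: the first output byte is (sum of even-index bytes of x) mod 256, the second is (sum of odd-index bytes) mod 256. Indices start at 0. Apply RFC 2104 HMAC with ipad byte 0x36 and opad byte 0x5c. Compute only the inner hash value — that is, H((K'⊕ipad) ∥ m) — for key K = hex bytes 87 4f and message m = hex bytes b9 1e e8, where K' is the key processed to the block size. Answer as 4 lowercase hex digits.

Key hex bytes 87 4f is 2 bytes ≤ B = 5; zero-pad to 5 bytes: K' = 87 4f 00 00 00.
K' ⊕ ipad = b1 79 36 36 36.
Inner input = b1 79 36 36 36 ∥ b9 1e e8.
Inner hash: even-index sum = 315 mod 256 = 59; odd-index sum = 592 mod 256 = 80 → 3b 50.

3b50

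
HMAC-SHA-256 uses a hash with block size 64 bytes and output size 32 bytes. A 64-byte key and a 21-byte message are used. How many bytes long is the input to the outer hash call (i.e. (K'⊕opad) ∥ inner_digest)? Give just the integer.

96

Key is 64 ≤ 64 bytes, zero-padded: |K'| = 64.
Outer input = (K'⊕opad) ∥ H(inner) → 64 + 32 = 96 bytes.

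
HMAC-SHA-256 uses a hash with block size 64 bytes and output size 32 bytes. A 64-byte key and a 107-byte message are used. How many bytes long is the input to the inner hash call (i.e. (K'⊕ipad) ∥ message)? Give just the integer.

171

Key is 64 ≤ 64 bytes, zero-padded: |K'| = 64.
Inner input = (K'⊕ipad) ∥ m → 64 + 107 = 171 bytes.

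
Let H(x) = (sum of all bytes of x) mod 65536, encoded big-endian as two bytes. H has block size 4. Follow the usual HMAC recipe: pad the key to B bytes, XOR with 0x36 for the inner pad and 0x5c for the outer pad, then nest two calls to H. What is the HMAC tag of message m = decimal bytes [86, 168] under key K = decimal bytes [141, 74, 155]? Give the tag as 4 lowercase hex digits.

Key decimal bytes [141, 74, 155] = 8d 4a 9b is 3 bytes ≤ B = 4; zero-pad to 4 bytes: K' = 8d 4a 9b 00.
K' ⊕ ipad = bb 7c ad 36.  K' ⊕ opad = d1 16 c7 5c.
Inner input = (K'⊕ipad) ∥ m = bb 7c ad 36 ∥ 56 a8.
Inner hash: sum = 187+124+173+54+86+168 = 792 → 03 18.
Outer input = (K'⊕opad) ∥ inner = d1 16 c7 5c ∥ 03 18.
Outer hash (tag): sum = 209+22+199+92+3+24 = 549 → 02 25.

0225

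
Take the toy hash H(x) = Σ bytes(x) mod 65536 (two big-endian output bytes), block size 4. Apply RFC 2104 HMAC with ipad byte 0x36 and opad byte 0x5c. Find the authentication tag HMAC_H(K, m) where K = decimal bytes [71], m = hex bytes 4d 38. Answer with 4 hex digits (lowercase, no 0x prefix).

01c8

Key decimal bytes [71] = 47 is 1 byte ≤ B = 4; zero-pad to 4 bytes: K' = 47 00 00 00.
K' ⊕ ipad = 71 36 36 36.  K' ⊕ opad = 1b 5c 5c 5c.
Inner input = (K'⊕ipad) ∥ m = 71 36 36 36 ∥ 4d 38.
Inner hash: sum = 113+54+54+54+77+56 = 408 → 01 98.
Outer input = (K'⊕opad) ∥ inner = 1b 5c 5c 5c ∥ 01 98.
Outer hash (tag): sum = 27+92+92+92+1+152 = 456 → 01 c8.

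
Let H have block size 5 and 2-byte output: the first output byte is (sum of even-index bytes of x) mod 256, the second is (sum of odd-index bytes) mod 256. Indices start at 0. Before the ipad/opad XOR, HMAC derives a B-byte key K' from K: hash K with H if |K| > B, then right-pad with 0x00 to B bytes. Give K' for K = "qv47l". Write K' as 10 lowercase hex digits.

717634376c

Key "qv47l" = 71 76 34 37 6c is exactly B = 5 bytes: K' = 71 76 34 37 6c.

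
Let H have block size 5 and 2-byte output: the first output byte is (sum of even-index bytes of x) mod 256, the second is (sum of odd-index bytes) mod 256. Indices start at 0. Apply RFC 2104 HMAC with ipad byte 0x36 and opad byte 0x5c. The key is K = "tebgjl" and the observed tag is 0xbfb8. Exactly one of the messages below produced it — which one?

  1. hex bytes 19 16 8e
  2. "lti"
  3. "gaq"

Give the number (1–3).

Key "tebgjl" = 74 65 62 67 6a 6c is 6 bytes > B = 5, so hash it first: H(key) = 40 38, then zero-pad to 5 bytes: K' = 40 38 00 00 00.
K' ⊕ ipad = 76 0e 36 36 36; K' ⊕ opad = 1c 64 5c 5c 5c.
m1: inner = H(76 0e 36 36 36 19 16 8e) = f8 eb; tag = H(1c 64 5c 5c 5c f8 eb) = bfb8 ← matches
m2: inner = H(76 0e 36 36 36 6c 74 69) = 56 19; tag = H(1c 64 5c 5c 5c 56 19) = ed16
m3: inner = H(76 0e 36 36 36 67 61 71) = 43 1c; tag = H(1c 64 5c 5c 5c 43 1c) = f003

1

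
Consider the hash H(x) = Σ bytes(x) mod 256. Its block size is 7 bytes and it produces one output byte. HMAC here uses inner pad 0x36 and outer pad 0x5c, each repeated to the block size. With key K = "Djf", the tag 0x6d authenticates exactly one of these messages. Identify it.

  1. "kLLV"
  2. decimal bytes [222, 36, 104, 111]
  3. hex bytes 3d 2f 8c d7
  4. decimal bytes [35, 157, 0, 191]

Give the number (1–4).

4

Key "Djf" = 44 6a 66 is 3 bytes ≤ B = 7; zero-pad to 7 bytes: K' = 44 6a 66 00 00 00 00.
K' ⊕ ipad = 72 5c 50 36 36 36 36; K' ⊕ opad = 18 36 3a 5c 5c 5c 5c.
m1: inner = H(72 5c 50 36 36 36 36 6b 4c 4c 56) = 4f; tag = H(18 36 3a 5c 5c 5c 5c 4f) = 47
m2: inner = H(72 5c 50 36 36 36 36 de 24 68 6f) = cf; tag = H(18 36 3a 5c 5c 5c 5c cf) = c7
m3: inner = H(72 5c 50 36 36 36 36 3d 2f 8c d7) = c5; tag = H(18 36 3a 5c 5c 5c 5c c5) = bd
m4: inner = H(72 5c 50 36 36 36 36 23 9d 00 bf) = 75; tag = H(18 36 3a 5c 5c 5c 5c 75) = 6d ← matches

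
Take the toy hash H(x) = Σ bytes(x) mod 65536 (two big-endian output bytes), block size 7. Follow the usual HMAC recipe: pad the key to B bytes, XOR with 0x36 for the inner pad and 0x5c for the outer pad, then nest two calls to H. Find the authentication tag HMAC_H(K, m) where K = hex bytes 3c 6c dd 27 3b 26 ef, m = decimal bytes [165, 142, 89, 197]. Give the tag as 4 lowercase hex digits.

Key hex bytes 3c 6c dd 27 3b 26 ef is exactly B = 7 bytes: K' = 3c 6c dd 27 3b 26 ef.
K' ⊕ ipad = 0a 5a eb 11 0d 10 d9.  K' ⊕ opad = 60 30 81 7b 67 7a b3.
Inner input = (K'⊕ipad) ∥ m = 0a 5a eb 11 0d 10 d9 ∥ a5 8e 59 c5.
Inner hash: sum = 10+90+235+17+13+16+217+165+142+89+197 = 1191 → 04 a7.
Outer input = (K'⊕opad) ∥ inner = 60 30 81 7b 67 7a b3 ∥ 04 a7.
Outer hash (tag): sum = 96+48+129+123+103+122+179+4+167 = 971 → 03 cb.

03cb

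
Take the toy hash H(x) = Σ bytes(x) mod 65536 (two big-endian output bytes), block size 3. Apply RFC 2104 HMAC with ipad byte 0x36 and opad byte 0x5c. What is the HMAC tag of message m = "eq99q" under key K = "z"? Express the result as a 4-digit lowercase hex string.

Key "z" = 7a is 1 byte ≤ B = 3; zero-pad to 3 bytes: K' = 7a 00 00.
K' ⊕ ipad = 4c 36 36.  K' ⊕ opad = 26 5c 5c.
Inner input = (K'⊕ipad) ∥ m = 4c 36 36 ∥ 65 71 39 39 71.
Inner hash: sum = 76+54+54+101+113+57+57+113 = 625 → 02 71.
Outer input = (K'⊕opad) ∥ inner = 26 5c 5c ∥ 02 71.
Outer hash (tag): sum = 38+92+92+2+113 = 337 → 01 51.

0151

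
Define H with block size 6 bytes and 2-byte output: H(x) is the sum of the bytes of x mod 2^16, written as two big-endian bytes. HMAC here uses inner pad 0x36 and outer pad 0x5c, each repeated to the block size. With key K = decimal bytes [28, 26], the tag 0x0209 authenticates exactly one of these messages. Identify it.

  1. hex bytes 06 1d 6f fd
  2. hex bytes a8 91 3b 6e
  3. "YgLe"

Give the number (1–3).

2

Key decimal bytes [28, 26] = 1c 1a is 2 bytes ≤ B = 6; zero-pad to 6 bytes: K' = 1c 1a 00 00 00 00.
K' ⊕ ipad = 2a 2c 36 36 36 36; K' ⊕ opad = 40 46 5c 5c 5c 5c.
m1: inner = H(2a 2c 36 36 36 36 06 1d 6f fd) = 02 bd; tag = H(40 46 5c 5c 5c 5c 02 bd) = 02b5
m2: inner = H(2a 2c 36 36 36 36 a8 91 3b 6e) = 03 10; tag = H(40 46 5c 5c 5c 5c 03 10) = 0209 ← matches
m3: inner = H(2a 2c 36 36 36 36 59 67 4c 65) = 02 9f; tag = H(40 46 5c 5c 5c 5c 02 9f) = 0297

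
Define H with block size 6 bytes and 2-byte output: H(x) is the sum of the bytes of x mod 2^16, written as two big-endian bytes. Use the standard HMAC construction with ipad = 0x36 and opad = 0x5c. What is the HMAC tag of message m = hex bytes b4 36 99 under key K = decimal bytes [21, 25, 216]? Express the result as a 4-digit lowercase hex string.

028e

Key decimal bytes [21, 25, 216] = 15 19 d8 is 3 bytes ≤ B = 6; zero-pad to 6 bytes: K' = 15 19 d8 00 00 00.
K' ⊕ ipad = 23 2f ee 36 36 36.  K' ⊕ opad = 49 45 84 5c 5c 5c.
Inner input = (K'⊕ipad) ∥ m = 23 2f ee 36 36 36 ∥ b4 36 99.
Inner hash: sum = 35+47+238+54+54+54+180+54+153 = 869 → 03 65.
Outer input = (K'⊕opad) ∥ inner = 49 45 84 5c 5c 5c ∥ 03 65.
Outer hash (tag): sum = 73+69+132+92+92+92+3+101 = 654 → 02 8e.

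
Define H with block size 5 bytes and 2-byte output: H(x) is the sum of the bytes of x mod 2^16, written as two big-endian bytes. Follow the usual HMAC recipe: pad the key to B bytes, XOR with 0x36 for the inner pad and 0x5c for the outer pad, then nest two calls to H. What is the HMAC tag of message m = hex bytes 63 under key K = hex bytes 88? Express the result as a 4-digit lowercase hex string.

Key hex bytes 88 is 1 byte ≤ B = 5; zero-pad to 5 bytes: K' = 88 00 00 00 00.
K' ⊕ ipad = be 36 36 36 36.  K' ⊕ opad = d4 5c 5c 5c 5c.
Inner input = (K'⊕ipad) ∥ m = be 36 36 36 36 ∥ 63.
Inner hash: sum = 190+54+54+54+54+99 = 505 → 01 f9.
Outer input = (K'⊕opad) ∥ inner = d4 5c 5c 5c 5c ∥ 01 f9.
Outer hash (tag): sum = 212+92+92+92+92+1+249 = 830 → 03 3e.

033e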